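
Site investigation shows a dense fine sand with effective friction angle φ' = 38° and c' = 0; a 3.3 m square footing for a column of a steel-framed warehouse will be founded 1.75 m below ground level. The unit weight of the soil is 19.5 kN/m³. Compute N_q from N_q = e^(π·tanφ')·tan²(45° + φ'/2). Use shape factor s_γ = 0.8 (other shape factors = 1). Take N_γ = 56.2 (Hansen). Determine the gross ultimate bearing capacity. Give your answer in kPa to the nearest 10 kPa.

q_ult ≈ 3120 kPa

tan38° = 0.7813, so N_q = e^(π×0.7813)·tan²(64°) = 11.64 × 4.204 = 48.93.
Effective surcharge at the founding depth q = γ·D_f = 19.5 × 1.75 = 34.125 kPa.
q_ult = q·N_q + 0.5·γ·B·N_γ·s_γ
     = 34.125 × 48.933 + 0.5 × 19.5 × 3.3 × 56.2 × 0.8
     = 1669.8 + 1446.6 = 3116.4 kPa.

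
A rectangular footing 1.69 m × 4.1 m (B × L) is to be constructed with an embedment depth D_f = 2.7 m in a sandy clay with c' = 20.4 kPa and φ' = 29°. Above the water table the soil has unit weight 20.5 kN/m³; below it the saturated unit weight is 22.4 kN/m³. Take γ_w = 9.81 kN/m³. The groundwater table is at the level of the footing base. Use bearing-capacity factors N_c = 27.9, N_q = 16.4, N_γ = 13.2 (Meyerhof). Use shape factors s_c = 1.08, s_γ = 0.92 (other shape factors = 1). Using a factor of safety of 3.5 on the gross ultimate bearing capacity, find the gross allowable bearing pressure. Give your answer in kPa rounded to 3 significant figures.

q_all ≈ 472 kPa

Effective surcharge at the founding depth q = γ·D_f = 20.5 × 2.7 = 55.35 kPa.
The water table coincides with the base, so in the self-weight term γ → γ' = 12.59 kN/m³.
q_ult = c·N_c·s_c + q·N_q + 0.5·γ·B·N_γ·s_γ
     = 20.4 × 27.9 × 1.08 + 55.35 × 16.4 + 0.5 × 12.59 × 1.69 × 13.2 × 0.92
     = 614.69 + 907.74 + 129.19 = 1651.6 kPa.
q_all = 1651.6 / 3.5 = 471.89 kPa.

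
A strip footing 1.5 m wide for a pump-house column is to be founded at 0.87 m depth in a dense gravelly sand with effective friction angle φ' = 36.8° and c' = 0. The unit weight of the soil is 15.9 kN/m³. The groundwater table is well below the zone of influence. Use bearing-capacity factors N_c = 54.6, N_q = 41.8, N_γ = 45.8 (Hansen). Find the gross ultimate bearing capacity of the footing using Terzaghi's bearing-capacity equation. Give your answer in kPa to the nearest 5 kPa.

q_ult ≈ 1125 kPa

Effective surcharge at the founding depth q = γ·D_f = 15.9 × 0.87 = 13.833 kPa.
q_ult = q·N_q + 0.5·γ·B·N_γ
     = 13.833 × 41.8 + 0.5 × 15.9 × 1.5 × 45.8
     = 578.22 + 546.16 = 1124.4 kPa.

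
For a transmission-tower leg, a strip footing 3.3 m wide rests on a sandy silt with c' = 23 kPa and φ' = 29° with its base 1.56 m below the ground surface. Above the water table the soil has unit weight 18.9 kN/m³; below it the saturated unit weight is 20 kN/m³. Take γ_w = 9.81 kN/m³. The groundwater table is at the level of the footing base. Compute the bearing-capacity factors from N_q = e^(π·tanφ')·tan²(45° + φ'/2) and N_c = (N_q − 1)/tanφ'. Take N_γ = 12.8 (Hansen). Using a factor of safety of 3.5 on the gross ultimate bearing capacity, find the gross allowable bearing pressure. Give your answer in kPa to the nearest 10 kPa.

N_q = e^(π·tan29°)·tan²(59.5°) = 16.44; N_c = (N_q − 1)/tanφ' = 27.86.
q = γ·D_f = 18.9 × 1.56 = 29.484 kPa.
For the ½γBN_γ term take γ' = 20 − 9.81 = 10.19 kN/m³ (soil below base is submerged).
c·N_c = 23 × 27.86 = 640.79 kPa
q·N_q = 29.484 × 16.443 = 484.81 kPa
0.5·γ·B·N_γ = 0.5 × 10.19 × 3.3 × 12.8 = 215.21 kPa
q_ult = 640.79 + 484.81 + 215.21 = 1340.8 kPa.
q_all = 1340.8 / 3.5 = 383.09 kPa.

q_all ≈ 380 kPa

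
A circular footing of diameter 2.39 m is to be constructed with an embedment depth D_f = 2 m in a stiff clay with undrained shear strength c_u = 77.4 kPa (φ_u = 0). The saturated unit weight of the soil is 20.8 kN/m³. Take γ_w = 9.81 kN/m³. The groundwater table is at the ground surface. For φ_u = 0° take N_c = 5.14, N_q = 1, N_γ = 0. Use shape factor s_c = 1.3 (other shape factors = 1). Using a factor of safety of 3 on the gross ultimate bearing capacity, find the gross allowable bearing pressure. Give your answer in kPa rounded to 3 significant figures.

q_all ≈ 180 kPa

With the water table at the surface the whole profile is submerged: γ' = 20.8 − 9.81 = 10.99 kN/m³, so q = γ'·D_f = 21.98 kPa.
q_ult = c·N_c·s_c + q·N_q
     = 77.4 × 5.14 × 1.3 + 21.98 × 1
     = 517.19 + 21.98 = 539.17 kPa.
q_all = 539.17 / 3 = 179.72 kPa.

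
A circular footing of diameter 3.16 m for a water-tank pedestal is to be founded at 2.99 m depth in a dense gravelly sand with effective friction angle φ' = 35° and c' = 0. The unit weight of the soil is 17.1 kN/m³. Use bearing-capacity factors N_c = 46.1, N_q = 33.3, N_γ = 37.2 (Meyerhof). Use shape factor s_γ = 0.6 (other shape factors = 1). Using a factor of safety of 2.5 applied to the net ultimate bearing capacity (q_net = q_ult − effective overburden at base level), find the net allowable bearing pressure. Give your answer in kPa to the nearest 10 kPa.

q_all(net) ≈ 900 kPa

q = γ·D_f = 17.1 × 2.99 = 51.129 kPa.
q·N_q = 51.129 × 33.3 = 1702.6 kPa
0.5·γ·B·N_γ·s_γ = 0.5 × 17.1 × 3.16 × 37.2 × 0.6 = 603.04 kPa
q_ult = 1702.6 + 603.04 = 2305.6 kPa.
Net ultimate: q_net = 2305.6 − 51.129 = 2254.5 kPa.
q_all(net) = 2254.5 / 2.5 = 901.8 kPa.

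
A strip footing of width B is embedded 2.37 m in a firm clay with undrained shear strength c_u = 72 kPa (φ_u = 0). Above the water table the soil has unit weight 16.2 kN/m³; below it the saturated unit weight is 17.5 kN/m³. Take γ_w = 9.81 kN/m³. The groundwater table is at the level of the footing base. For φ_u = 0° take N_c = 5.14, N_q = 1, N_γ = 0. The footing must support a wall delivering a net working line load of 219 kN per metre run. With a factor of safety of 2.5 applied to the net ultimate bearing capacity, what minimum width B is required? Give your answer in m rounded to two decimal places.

B = 1.48 m

q = γ·D_f = 16.2 × 2.37 = 38.394 kPa.
c·N_c = 72 × 5.14 = 370.08 kPa
q·N_q = 38.394 × 1 = 38.394 kPa
q_ult = 370.08 + 38.394 = 408.47 kPa.
For φ = 0 the ½γBN_γ term vanishes, so q_ult is independent of B. q_net = 408.47 − 38.394 = 370.08 kPa; q_all(net) = 370.08/2.5 = 148.03 kPa.
Required width B = w / q_all(net) = 219 / 148.03 = 1.479 m.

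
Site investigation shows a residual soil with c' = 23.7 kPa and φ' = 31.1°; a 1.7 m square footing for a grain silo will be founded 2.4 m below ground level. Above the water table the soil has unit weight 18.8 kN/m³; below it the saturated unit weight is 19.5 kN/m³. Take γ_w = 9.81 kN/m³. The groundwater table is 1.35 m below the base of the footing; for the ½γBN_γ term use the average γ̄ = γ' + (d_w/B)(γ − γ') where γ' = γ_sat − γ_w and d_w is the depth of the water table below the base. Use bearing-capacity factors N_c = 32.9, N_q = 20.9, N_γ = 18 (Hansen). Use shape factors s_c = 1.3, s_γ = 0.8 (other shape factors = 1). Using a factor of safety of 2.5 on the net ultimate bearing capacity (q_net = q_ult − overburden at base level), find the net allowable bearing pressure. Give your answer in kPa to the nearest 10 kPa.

q_all(net) ≈ 850 kPa

q = γ·D_f = 18.8 × 2.4 = 45.12 kPa.
γ' = 9.69 kN/m³; averaging over the depth B below the base, γ̄ = γ' + (d_w/B)(γ − γ') = 16.924 kN/m³.
c·N_c·s_c = 23.7 × 32.9 × 1.3 = 1013.6 kPa
q·N_q = 45.12 × 20.9 = 943.01 kPa
0.5·γ·B·N_γ·s_γ = 0.5 × 16.924 × 1.7 × 18 × 0.8 = 207.15 kPa
q_ult = 1013.6 + 943.01 + 207.15 = 2163.8 kPa.
q_net = 2163.8 − 45.12 = 2118.7 kPa.
q_all(net) = 2118.7 / 2.5 = 847.48 kPa.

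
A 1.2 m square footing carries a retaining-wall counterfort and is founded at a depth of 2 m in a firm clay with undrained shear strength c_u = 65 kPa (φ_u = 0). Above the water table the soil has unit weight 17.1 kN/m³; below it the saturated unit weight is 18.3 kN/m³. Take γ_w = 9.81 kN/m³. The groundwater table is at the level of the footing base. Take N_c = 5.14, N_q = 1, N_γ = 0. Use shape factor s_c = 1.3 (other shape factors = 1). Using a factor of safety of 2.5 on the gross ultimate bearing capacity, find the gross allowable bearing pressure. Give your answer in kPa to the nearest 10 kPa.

q_all ≈ 190 kPa

Overburden at base level: q = 17.1 × 2 = 34.2 kPa.
Cohesion term c·N_c·s_c = 65 × 5.14 × 1.3 = 434.33 kPa; surcharge term q·N_q = 34.2 × 1 = 34.2 kPa.
q_ult = 434.33 + 34.2 = 468.53 kPa.
q_all = 468.53 / 2.5 = 187.41 kPa.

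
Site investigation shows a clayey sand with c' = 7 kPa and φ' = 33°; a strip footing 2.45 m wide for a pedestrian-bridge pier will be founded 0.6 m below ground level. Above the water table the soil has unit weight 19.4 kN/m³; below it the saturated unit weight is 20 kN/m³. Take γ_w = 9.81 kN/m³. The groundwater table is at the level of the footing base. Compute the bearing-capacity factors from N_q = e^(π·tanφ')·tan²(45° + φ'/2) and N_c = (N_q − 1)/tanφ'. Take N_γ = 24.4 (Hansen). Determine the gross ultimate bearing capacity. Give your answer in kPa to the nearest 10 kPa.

tan33° = 0.6494, so N_q = e^(π×0.6494)·tan²(61.5°) = 7.692 × 3.392 = 26.09.
N_c = (26.09 − 1)/tan33° = 38.64.
q = γ·D_f = 19.4 × 0.6 = 11.64 kPa.
For the ½γBN_γ term take γ' = 20 − 9.81 = 10.19 kN/m³ (soil below base is submerged).
c·N_c = 7 × 38.638 = 270.47 kPa
q·N_q = 11.64 × 26.092 = 303.71 kPa
0.5·γ·B·N_γ = 0.5 × 10.19 × 2.45 × 24.4 = 304.58 kPa
q_ult = 270.47 + 303.71 + 304.58 = 878.76 kPa.

q_ult ≈ 880 kPa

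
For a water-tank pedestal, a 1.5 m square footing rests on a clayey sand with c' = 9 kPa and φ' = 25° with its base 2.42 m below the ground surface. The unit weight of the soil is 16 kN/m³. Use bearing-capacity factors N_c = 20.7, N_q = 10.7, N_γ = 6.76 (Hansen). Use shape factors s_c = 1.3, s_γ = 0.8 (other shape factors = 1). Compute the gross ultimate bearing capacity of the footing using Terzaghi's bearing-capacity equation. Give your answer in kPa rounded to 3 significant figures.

q = γ·D_f = 16 × 2.42 = 38.72 kPa.
c·N_c·s_c = 9 × 20.7 × 1.3 = 242.19 kPa
q·N_q = 38.72 × 10.7 = 414.3 kPa
0.5·γ·B·N_γ·s_γ = 0.5 × 16 × 1.5 × 6.76 × 0.8 = 64.896 kPa
q_ult = 242.19 + 414.3 + 64.896 = 721.39 kPa.

q_ult ≈ 721 kPa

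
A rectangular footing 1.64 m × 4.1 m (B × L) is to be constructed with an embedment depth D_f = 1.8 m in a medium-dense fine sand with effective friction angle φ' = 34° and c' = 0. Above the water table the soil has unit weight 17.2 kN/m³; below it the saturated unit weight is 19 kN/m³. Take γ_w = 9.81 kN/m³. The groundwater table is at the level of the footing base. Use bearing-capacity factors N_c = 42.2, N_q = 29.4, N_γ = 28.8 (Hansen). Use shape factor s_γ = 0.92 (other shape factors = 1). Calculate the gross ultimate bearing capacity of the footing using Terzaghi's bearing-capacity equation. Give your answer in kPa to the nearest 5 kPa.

q = γ·D_f = 17.2 × 1.8 = 30.96 kPa.
For the ½γBN_γ term take γ' = 19 − 9.81 = 9.19 kN/m³ (soil below base is submerged).
q·N_q = 30.96 × 29.4 = 910.22 kPa
0.5·γ·B·N_γ·s_γ = 0.5 × 9.19 × 1.64 × 28.8 × 0.92 = 199.67 kPa
q_ult = 910.22 + 199.67 = 1109.9 kPa.

q_ult ≈ 1110 kPa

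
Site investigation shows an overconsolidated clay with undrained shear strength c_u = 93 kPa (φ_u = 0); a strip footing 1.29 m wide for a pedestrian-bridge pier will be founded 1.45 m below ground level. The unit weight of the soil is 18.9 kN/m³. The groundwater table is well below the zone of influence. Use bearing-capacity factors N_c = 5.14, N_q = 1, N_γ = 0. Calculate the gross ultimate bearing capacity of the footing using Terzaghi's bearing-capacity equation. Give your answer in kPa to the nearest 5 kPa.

Overburden at base level: q = 18.9 × 1.45 = 27.405 kPa.
Cohesion term c·N_c = 93 × 5.14 = 478.02 kPa; surcharge term q·N_q = 27.405 × 1 = 27.405 kPa.
q_ult = 478.02 + 27.405 = 505.42 kPa.

q_ult ≈ 505 kPa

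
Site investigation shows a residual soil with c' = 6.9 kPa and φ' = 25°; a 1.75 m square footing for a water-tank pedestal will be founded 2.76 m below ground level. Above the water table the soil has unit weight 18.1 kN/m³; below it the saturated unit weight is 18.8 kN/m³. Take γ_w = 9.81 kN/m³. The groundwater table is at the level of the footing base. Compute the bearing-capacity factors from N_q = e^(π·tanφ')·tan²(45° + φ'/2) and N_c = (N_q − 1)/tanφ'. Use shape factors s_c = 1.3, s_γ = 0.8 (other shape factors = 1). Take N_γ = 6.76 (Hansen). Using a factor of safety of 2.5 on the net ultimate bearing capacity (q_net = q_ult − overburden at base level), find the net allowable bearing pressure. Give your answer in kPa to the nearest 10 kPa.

N_q = e^(π·tan25°)·tan²(57.5°) = 10.66; N_c = (N_q − 1)/tanφ' = 20.72.
Overburden at base level: q = 18.1 × 2.76 = 49.956 kPa.
Below the base the soil is submerged, so the ½γBN_γ term uses γ' = 18.8 − 9.81 = 8.99 kN/m³.
Cohesion term c·N_c·s_c = 6.9 × 20.721 × 1.3 = 185.86 kPa; surcharge term q·N_q = 49.956 × 10.662 = 532.64 kPa; self-weight term 0.5·γ·B·N_γ·s_γ = 0.5 × 8.99 × 1.75 × 6.76 × 0.8 = 42.541 kPa.
q_ult = 185.86 + 532.64 + 42.541 = 761.04 kPa.
q_net = 761.04 − 49.956 = 711.09 kPa.
q_all(net) = 711.09 / 2.5 = 284.43 kPa.

q_all(net) ≈ 280 kPa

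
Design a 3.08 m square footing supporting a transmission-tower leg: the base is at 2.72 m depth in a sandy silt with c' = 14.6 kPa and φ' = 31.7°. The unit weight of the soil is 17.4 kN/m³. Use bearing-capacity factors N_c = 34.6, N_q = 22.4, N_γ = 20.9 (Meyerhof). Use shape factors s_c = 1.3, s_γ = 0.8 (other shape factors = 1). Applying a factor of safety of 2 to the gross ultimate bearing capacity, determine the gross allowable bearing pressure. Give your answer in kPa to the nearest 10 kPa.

q = γ·D_f = 17.4 × 2.72 = 47.328 kPa.
c·N_c·s_c = 14.6 × 34.6 × 1.3 = 656.71 kPa
q·N_q = 47.328 × 22.4 = 1060.1 kPa
0.5·γ·B·N_γ·s_γ = 0.5 × 17.4 × 3.08 × 20.9 × 0.8 = 448.03 kPa
q_ult = 656.71 + 1060.1 + 448.03 = 2164.9 kPa.
q_all = q_ult / FS = 2164.9 / 2 = 1082.4 kPa.

q_all ≈ 1080 kPa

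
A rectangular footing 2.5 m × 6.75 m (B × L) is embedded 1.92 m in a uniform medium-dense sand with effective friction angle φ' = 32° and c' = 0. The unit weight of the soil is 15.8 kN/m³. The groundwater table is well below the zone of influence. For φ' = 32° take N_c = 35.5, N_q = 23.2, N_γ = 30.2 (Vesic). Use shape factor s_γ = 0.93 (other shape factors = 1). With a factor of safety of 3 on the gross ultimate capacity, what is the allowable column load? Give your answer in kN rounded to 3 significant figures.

Overburden at base level: q = 15.8 × 1.92 = 30.336 kPa.
Surcharge term q·N_q = 30.336 × 23.2 = 703.8 kPa; self-weight term 0.5·γ·B·N_γ·s_γ = 0.5 × 15.8 × 2.5 × 30.2 × 0.93 = 554.7 kPa.
q_ult = 703.8 + 554.7 = 1258.5 kPa.
Gross allowable pressure q_all = 1258.5 / 3 = 419.5 kPa.
Footing area = 16.875 m², so allowable column load = 419.5 × 16.875 = 7079 kN.

P_all ≈ 7080 kN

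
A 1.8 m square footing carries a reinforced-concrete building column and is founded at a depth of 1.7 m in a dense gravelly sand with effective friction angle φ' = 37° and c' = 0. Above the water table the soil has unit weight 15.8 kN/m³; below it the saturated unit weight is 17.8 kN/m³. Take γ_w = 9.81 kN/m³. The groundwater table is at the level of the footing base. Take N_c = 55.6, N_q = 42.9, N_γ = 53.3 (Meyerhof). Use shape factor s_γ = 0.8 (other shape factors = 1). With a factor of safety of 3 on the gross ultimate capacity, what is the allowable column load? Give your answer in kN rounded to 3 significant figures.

q = γ·D_f = 15.8 × 1.7 = 26.86 kPa.
For the ½γBN_γ term take γ' = 17.8 − 9.81 = 7.99 kN/m³ (soil below base is submerged).
q·N_q = 26.86 × 42.9 = 1152.3 kPa
0.5·γ·B·N_γ·s_γ = 0.5 × 7.99 × 1.8 × 53.3 × 0.8 = 306.62 kPa
q_ult = 1152.3 + 306.62 = 1458.9 kPa.
Gross allowable pressure q_all = 1458.9 / 3 = 486.31 kPa.
Footing area = 3.24 m², so allowable column load = 486.31 × 3.24 = 1575.6 kN.

P_all ≈ 1580 kN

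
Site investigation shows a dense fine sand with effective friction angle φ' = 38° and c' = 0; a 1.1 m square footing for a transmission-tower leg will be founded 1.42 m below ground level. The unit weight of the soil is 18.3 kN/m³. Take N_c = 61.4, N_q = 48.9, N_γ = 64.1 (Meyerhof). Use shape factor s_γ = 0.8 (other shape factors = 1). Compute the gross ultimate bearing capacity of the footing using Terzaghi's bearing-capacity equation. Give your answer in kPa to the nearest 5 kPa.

Overburden at base level: q = 18.3 × 1.42 = 25.986 kPa.
Surcharge term q·N_q = 25.986 × 48.9 = 1270.7 kPa; self-weight term 0.5·γ·B·N_γ·s_γ = 0.5 × 18.3 × 1.1 × 64.1 × 0.8 = 516.13 kPa.
q_ult = 1270.7 + 516.13 = 1786.8 kPa.

q_ult ≈ 1785 kPa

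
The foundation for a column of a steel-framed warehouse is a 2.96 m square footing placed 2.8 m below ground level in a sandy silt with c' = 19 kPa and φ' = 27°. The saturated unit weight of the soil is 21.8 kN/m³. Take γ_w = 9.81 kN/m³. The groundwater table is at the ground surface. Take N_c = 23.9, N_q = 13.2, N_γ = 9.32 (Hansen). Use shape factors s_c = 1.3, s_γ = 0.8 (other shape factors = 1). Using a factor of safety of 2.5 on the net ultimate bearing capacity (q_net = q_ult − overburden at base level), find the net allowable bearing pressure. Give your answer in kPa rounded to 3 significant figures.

q_all(net) ≈ 453 kPa

γ' = 21.8 − 9.81 = 11.99 kN/m³ (submerged throughout). q = 11.99 × 2.8 = 33.572 kPa; the same γ' applies in the ½γBN_γ term.
c·N_c·s_c = 19 × 23.9 × 1.3 = 590.33 kPa
q·N_q = 33.572 × 13.2 = 443.15 kPa
0.5·γ·B·N_γ·s_γ = 0.5 × 11.99 × 2.96 × 9.32 × 0.8 = 132.31 kPa
q_ult = 590.33 + 443.15 + 132.31 = 1165.8 kPa.
q_net = 1165.8 − 33.572 = 1132.2 kPa.
q_all(net) = 1132.2 / 2.5 = 452.89 kPa.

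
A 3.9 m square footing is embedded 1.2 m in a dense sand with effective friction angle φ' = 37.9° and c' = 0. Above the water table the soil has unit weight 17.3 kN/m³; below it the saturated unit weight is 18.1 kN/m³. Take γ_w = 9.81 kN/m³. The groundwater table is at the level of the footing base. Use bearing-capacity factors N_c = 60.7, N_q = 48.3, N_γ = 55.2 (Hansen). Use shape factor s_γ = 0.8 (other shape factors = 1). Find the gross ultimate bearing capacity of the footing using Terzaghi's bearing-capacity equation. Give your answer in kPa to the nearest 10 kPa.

Overburden at base level: q = 17.3 × 1.2 = 20.76 kPa.
Below the base the soil is submerged, so the ½γBN_γ term uses γ' = 18.1 − 9.81 = 8.29 kN/m³.
Surcharge term q·N_q = 20.76 × 48.3 = 1002.7 kPa; self-weight term 0.5·γ·B·N_γ·s_γ = 0.5 × 8.29 × 3.9 × 55.2 × 0.8 = 713.87 kPa.
q_ult = 1002.7 + 713.87 = 1716.6 kPa.

q_ult ≈ 1720 kPa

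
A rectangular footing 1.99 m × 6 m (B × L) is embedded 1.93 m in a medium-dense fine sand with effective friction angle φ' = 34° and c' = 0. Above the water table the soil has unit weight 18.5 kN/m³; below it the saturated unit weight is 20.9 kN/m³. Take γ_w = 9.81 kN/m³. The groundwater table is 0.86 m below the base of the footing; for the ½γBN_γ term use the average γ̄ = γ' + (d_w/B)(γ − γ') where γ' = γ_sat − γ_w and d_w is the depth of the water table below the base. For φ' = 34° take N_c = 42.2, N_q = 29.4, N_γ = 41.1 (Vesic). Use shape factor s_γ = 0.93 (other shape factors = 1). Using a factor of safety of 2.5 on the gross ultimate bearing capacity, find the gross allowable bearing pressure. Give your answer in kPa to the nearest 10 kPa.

q_all ≈ 640 kPa

Overburden at base level: q = 18.5 × 1.93 = 35.705 kPa.
The water table is 0.86 m below the base (< B = 1.99 m), so the ½γBN_γ term uses γ̄ = γ' + (d_w/B)(γ − γ') = 11.09 + (0.86/1.99)(18.5 − 11.09) = 14.292 kN/m³.
Surcharge term q·N_q = 35.705 × 29.4 = 1049.7 kPa; self-weight term 0.5·γ·B·N_γ·s_γ = 0.5 × 14.292 × 1.99 × 41.1 × 0.93 = 543.56 kPa.
q_ult = 1049.7 + 543.56 = 1593.3 kPa.
q_all = 1593.3 / 2.5 = 637.32 kPa.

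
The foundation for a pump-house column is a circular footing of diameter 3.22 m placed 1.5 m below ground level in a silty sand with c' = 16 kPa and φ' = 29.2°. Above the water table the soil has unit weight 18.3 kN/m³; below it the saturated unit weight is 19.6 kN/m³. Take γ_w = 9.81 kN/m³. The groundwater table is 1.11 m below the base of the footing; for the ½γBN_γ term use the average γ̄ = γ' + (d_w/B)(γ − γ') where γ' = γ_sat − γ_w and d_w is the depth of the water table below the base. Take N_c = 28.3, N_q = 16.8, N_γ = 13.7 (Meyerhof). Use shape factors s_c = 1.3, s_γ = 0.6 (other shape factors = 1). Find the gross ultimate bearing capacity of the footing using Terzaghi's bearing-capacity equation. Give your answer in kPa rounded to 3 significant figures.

q_ult ≈ 1220 kPa

Effective surcharge at the founding depth q = γ·D_f = 18.3 × 1.5 = 27.45 kPa.
With d_w = 1.11 m < B, γ̄ = 9.79 + (1.11/3.22) × (18.3 − 9.79) = 12.724 kN/m³.
q_ult = c·N_c·s_c + q·N_q + 0.5·γ·B·N_γ·s_γ
     = 16 × 28.3 × 1.3 + 27.45 × 16.8 + 0.5 × 12.724 × 3.22 × 13.7 × 0.6
     = 588.64 + 461.16 + 168.39 = 1218.2 kPa.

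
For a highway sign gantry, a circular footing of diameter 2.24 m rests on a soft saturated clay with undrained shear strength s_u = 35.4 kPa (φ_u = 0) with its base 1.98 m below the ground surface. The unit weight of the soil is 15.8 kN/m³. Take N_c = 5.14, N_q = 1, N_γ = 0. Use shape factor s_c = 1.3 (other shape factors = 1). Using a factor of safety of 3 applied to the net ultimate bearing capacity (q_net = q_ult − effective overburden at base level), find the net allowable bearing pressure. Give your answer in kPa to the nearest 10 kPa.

q_all(net) ≈ 80 kPa

q = γ·D_f = 15.8 × 1.98 = 31.284 kPa.
c·N_c·s_c = 35.4 × 5.14 × 1.3 = 236.54 kPa
q·N_q = 31.284 × 1 = 31.284 kPa
q_ult = 236.54 + 31.284 = 267.83 kPa.
Net ultimate: q_net = 267.83 − 31.284 = 236.54 kPa.
q_all(net) = 236.54 / 3 = 78.848 kPa.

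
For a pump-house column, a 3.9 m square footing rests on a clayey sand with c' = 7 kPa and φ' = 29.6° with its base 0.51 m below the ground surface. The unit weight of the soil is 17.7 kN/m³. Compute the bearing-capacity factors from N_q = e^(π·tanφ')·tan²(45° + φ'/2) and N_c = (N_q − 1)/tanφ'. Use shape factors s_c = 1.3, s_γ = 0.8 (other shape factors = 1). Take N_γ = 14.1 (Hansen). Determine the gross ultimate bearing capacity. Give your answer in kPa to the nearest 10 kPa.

tan29.6° = 0.5681, so N_q = e^(π×0.5681)·tan²(59.8°) = 5.958 × 2.952 = 17.59.
N_c = (17.59 − 1)/tan29.6° = 29.2.
q = γ·D_f = 17.7 × 0.51 = 9.027 kPa.
c·N_c·s_c = 7 × 29.199 × 1.3 = 265.72 kPa
q·N_q = 9.027 × 17.588 = 158.76 kPa
0.5·γ·B·N_γ·s_γ = 0.5 × 17.7 × 3.9 × 14.1 × 0.8 = 389.33 kPa
q_ult = 265.72 + 158.76 + 389.33 = 813.81 kPa.

q_ult ≈ 810 kPa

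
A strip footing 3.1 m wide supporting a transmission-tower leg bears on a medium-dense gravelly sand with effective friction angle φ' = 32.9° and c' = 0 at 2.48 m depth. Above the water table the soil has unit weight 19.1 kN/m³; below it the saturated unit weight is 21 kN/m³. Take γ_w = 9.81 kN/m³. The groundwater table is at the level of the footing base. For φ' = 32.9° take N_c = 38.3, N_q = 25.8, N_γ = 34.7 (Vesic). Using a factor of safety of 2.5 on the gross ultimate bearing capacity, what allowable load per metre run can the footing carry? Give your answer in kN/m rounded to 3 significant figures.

Overburden at base level: q = 19.1 × 2.48 = 47.368 kPa.
Below the base the soil is submerged, so the ½γBN_γ term uses γ' = 21 − 9.81 = 11.19 kN/m³.
Surcharge term q·N_q = 47.368 × 25.8 = 1222.1 kPa; self-weight term 0.5·γ·B·N_γ = 0.5 × 11.19 × 3.1 × 34.7 = 601.85 kPa.
q_ult = 1222.1 + 601.85 = 1823.9 kPa.
Gross allowable pressure q_all = 1823.9 / 2.5 = 729.58 kPa.
Allowable wall load = q_all × B = 729.58 × 3.1 = 2261.7 kN per metre run.

≈ 2260 kN/m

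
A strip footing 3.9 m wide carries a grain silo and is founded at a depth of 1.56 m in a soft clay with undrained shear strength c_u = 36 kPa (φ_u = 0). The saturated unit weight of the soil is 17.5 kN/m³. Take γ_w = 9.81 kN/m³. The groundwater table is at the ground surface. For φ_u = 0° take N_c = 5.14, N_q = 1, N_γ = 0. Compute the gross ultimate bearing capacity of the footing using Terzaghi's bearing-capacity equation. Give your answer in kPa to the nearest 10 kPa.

q_ult ≈ 200 kPa

γ' = 17.5 − 9.81 = 7.69 kN/m³ (submerged throughout). q = 7.69 × 1.56 = 11.996 kPa.
c·N_c = 36 × 5.14 = 185.04 kPa
q·N_q = 11.996 × 1 = 11.996 kPa
q_ult = 185.04 + 11.996 = 197.04 kPa.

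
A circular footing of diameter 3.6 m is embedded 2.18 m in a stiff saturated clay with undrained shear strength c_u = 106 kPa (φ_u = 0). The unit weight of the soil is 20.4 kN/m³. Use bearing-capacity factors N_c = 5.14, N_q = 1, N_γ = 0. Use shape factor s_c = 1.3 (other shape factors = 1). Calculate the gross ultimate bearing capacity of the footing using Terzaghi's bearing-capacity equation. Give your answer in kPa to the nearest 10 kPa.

q_ult ≈ 750 kPa

q = γ·D_f = 20.4 × 2.18 = 44.472 kPa.
c·N_c·s_c = 106 × 5.14 × 1.3 = 708.29 kPa
q·N_q = 44.472 × 1 = 44.472 kPa
q_ult = 708.29 + 44.472 = 752.76 kPa.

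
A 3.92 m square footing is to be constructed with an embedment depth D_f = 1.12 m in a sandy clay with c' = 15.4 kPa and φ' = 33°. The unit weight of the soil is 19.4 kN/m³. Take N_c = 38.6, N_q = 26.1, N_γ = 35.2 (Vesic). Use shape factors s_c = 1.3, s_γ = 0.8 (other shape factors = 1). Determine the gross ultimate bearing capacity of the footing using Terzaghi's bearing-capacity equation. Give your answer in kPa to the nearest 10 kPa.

q_ult ≈ 2410 kPa

Overburden at base level: q = 19.4 × 1.12 = 21.728 kPa.
Cohesion term c·N_c·s_c = 15.4 × 38.6 × 1.3 = 772.77 kPa; surcharge term q·N_q = 21.728 × 26.1 = 567.1 kPa; self-weight term 0.5·γ·B·N_γ·s_γ = 0.5 × 19.4 × 3.92 × 35.2 × 0.8 = 1070.8 kPa.
q_ult = 772.77 + 567.1 + 1070.8 = 2410.6 kPa.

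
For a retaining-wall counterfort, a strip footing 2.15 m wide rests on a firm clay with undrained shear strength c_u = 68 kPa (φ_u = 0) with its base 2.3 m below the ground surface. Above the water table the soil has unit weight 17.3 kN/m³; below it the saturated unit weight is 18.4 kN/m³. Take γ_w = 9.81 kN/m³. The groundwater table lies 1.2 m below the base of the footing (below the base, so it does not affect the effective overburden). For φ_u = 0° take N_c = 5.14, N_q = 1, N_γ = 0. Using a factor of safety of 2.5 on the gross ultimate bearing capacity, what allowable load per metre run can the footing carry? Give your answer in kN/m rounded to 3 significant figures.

q = γ·D_f = 17.3 × 2.3 = 39.79 kPa.
c·N_c = 68 × 5.14 = 349.52 kPa
q·N_q = 39.79 × 1 = 39.79 kPa
q_ult = 349.52 + 39.79 = 389.31 kPa.
Gross allowable pressure q_all = 389.31 / 2.5 = 155.72 kPa.
Allowable wall load = q_all × B = 155.72 × 2.15 = 334.81 kN per metre run.

≈ 335 kN/m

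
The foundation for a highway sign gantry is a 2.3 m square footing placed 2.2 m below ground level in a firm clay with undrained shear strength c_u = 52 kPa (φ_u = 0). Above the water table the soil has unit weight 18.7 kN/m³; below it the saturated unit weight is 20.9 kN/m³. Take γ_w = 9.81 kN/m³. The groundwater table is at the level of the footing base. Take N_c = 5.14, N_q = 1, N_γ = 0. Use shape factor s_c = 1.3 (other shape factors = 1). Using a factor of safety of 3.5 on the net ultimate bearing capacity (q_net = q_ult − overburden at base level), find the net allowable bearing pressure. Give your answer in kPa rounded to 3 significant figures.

q_all(net) ≈ 99.3 kPa

Overburden at base level: q = 18.7 × 2.2 = 41.14 kPa.
Cohesion term c·N_c·s_c = 52 × 5.14 × 1.3 = 347.46 kPa; surcharge term q·N_q = 41.14 × 1 = 41.14 kPa.
q_ult = 347.46 + 41.14 = 388.6 kPa.
q_net = 388.6 − 41.14 = 347.46 kPa.
q_all(net) = 347.46 / 3.5 = 99.275 kPa.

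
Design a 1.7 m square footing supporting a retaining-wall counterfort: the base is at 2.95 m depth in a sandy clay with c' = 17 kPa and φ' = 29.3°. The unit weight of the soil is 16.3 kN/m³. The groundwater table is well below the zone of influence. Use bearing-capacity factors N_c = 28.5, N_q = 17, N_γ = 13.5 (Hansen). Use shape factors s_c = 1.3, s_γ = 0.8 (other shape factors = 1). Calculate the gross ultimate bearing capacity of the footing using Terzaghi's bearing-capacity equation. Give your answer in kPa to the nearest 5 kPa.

q_ult ≈ 1595 kPa

Effective surcharge at the founding depth q = γ·D_f = 16.3 × 2.95 = 48.085 kPa.
q_ult = c·N_c·s_c + q·N_q + 0.5·γ·B·N_γ·s_γ
     = 17 × 28.5 × 1.3 + 48.085 × 17 + 0.5 × 16.3 × 1.7 × 13.5 × 0.8
     = 629.85 + 817.45 + 149.63 = 1596.9 kPa.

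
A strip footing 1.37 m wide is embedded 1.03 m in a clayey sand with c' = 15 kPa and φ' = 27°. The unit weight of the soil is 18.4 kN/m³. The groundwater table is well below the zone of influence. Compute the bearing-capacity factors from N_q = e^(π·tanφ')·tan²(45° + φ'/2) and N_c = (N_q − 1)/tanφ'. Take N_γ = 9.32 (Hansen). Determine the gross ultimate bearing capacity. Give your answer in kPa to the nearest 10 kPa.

tan27° = 0.5095, so N_q = e^(π×0.5095)·tan²(58.5°) = 4.957 × 2.663 = 13.2.
N_c = (13.2 − 1)/tan27° = 23.94.
Effective surcharge at the founding depth q = γ·D_f = 18.4 × 1.03 = 18.952 kPa.
q_ult = c·N_c + q·N_q + 0.5·γ·B·N_γ
     = 15 × 23.942 + 18.952 × 13.199 + 0.5 × 18.4 × 1.37 × 9.32
     = 359.13 + 250.15 + 117.47 = 726.75 kPa.

q_ult ≈ 730 kPa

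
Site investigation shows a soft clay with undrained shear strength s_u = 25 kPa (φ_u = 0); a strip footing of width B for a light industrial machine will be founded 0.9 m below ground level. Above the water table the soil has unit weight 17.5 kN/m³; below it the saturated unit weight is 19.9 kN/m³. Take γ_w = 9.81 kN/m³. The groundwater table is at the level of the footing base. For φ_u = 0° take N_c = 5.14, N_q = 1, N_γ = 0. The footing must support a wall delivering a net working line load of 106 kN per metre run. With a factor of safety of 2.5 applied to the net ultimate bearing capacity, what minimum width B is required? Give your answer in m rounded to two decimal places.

B = 2.06 m

Overburden at base level: q = 17.5 × 0.9 = 15.75 kPa.
Cohesion term c·N_c = 25 × 5.14 = 128.5 kPa; surcharge term q·N_q = 15.75 × 1 = 15.75 kPa.
q_ult = 128.5 + 15.75 = 144.25 kPa.
For φ = 0 the ½γBN_γ term vanishes, so q_ult is independent of B. q_net = 144.25 − 15.75 = 128.5 kPa; q_all(net) = 128.5/2.5 = 51.4 kPa.
Required width B = w / q_all(net) = 106 / 51.4 = 2.062 m.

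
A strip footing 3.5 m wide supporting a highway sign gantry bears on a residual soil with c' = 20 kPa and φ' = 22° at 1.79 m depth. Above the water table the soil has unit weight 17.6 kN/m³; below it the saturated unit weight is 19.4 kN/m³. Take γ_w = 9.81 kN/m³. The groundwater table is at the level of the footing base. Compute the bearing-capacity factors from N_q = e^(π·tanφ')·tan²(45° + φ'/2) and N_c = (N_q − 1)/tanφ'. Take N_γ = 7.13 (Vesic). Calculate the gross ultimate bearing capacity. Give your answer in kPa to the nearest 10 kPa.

tan22° = 0.404, so N_q = e^(π×0.404)·tan²(56°) = 3.558 × 2.198 = 7.82.
N_c = (7.82 − 1)/tan22° = 16.88.
q = γ·D_f = 17.6 × 1.79 = 31.504 kPa.
For the ½γBN_γ term take γ' = 19.4 − 9.81 = 9.59 kN/m³ (soil below base is submerged).
c·N_c = 20 × 16.883 = 337.66 kPa
q·N_q = 31.504 × 7.8211 = 246.4 kPa
0.5·γ·B·N_γ = 0.5 × 9.59 × 3.5 × 7.13 = 119.66 kPa
q_ult = 337.66 + 246.4 + 119.66 = 703.71 kPa.

q_ult ≈ 700 kPa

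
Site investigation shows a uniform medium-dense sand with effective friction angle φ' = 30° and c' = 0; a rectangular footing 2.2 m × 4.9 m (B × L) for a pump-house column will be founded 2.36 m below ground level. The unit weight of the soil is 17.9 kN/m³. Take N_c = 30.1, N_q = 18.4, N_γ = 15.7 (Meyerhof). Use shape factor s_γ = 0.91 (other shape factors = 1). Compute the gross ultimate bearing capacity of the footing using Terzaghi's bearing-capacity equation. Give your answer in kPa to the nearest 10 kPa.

Effective surcharge at the founding depth q = γ·D_f = 17.9 × 2.36 = 42.244 kPa.
q_ult = q·N_q + 0.5·γ·B·N_γ·s_γ
     = 42.244 × 18.4 + 0.5 × 17.9 × 2.2 × 15.7 × 0.91
     = 777.29 + 281.31 = 1058.6 kPa.

q_ult ≈ 1060 kPa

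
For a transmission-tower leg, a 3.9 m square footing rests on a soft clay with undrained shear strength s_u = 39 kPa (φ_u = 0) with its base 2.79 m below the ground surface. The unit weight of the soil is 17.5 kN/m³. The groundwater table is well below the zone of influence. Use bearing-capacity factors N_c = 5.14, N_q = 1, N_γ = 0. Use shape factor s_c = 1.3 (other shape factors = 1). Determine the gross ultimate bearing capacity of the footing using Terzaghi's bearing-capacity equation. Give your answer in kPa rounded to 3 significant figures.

q_ult ≈ 309 kPa

Overburden at base level: q = 17.5 × 2.79 = 48.825 kPa.
Cohesion term c·N_c·s_c = 39 × 5.14 × 1.3 = 260.6 kPa; surcharge term q·N_q = 48.825 × 1 = 48.825 kPa.
q_ult = 260.6 + 48.825 = 309.42 kPa.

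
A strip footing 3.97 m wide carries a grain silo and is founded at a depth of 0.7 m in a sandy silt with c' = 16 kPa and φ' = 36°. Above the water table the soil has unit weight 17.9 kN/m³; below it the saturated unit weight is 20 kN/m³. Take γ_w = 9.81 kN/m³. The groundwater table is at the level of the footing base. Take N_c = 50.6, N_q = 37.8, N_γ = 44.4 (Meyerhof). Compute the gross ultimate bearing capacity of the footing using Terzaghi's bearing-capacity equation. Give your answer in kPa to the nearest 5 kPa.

Overburden at base level: q = 17.9 × 0.7 = 12.53 kPa.
Below the base the soil is submerged, so the ½γBN_γ term uses γ' = 20 − 9.81 = 10.19 kN/m³.
Cohesion term c·N_c = 16 × 50.6 = 809.6 kPa; surcharge term q·N_q = 12.53 × 37.8 = 473.63 kPa; self-weight term 0.5·γ·B·N_γ = 0.5 × 10.19 × 3.97 × 44.4 = 898.09 kPa.
q_ult = 809.6 + 473.63 + 898.09 = 2181.3 kPa.

q_ult ≈ 2180 kPa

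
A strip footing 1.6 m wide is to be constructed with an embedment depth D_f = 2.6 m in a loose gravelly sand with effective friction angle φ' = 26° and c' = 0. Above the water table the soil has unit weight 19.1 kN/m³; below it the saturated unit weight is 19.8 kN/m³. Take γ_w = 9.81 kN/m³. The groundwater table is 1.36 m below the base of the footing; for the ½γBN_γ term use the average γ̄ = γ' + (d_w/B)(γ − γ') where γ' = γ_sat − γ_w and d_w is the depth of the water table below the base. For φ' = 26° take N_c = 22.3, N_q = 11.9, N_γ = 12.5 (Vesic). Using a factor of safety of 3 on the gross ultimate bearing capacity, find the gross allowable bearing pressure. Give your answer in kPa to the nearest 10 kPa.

q_all ≈ 260 kPa

q = γ·D_f = 19.1 × 2.6 = 49.66 kPa.
γ' = 9.99 kN/m³; averaging over the depth B below the base, γ̄ = γ' + (d_w/B)(γ − γ') = 17.733 kN/m³.
q·N_q = 49.66 × 11.9 = 590.95 kPa
0.5·γ·B·N_γ = 0.5 × 17.733 × 1.6 × 12.5 = 177.34 kPa
q_ult = 590.95 + 177.34 = 768.29 kPa.
q_all = 768.29 / 3 = 256.1 kPa.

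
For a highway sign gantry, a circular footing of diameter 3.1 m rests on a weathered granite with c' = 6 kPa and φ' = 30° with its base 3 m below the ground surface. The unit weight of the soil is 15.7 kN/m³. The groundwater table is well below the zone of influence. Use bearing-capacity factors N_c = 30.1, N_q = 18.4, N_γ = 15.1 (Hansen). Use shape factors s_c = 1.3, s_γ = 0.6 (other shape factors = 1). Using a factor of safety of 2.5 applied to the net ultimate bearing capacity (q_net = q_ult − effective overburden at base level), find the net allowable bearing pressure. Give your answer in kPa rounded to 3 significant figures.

Effective surcharge at the founding depth q = γ·D_f = 15.7 × 3 = 47.1 kPa.
q_ult = c·N_c·s_c + q·N_q + 0.5·γ·B·N_γ·s_γ
     = 6 × 30.1 × 1.3 + 47.1 × 18.4 + 0.5 × 15.7 × 3.1 × 15.1 × 0.6
     = 234.78 + 866.64 + 220.48 = 1321.9 kPa.
Net ultimate: q_net = 1321.9 − 47.1 = 1274.8 kPa.
q_all(net) = 1274.8 / 2.5 = 509.92 kPa.

q_all(net) ≈ 510 kPa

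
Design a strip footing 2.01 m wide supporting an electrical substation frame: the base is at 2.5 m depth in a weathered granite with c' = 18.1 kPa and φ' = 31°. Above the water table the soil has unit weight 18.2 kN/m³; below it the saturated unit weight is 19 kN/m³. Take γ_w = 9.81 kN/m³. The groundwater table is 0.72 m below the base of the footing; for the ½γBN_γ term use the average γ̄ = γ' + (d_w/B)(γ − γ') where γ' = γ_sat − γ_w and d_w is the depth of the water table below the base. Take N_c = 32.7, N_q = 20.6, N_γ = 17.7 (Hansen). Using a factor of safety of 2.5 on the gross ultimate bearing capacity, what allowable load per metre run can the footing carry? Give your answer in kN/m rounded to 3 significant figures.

q = γ·D_f = 18.2 × 2.5 = 45.5 kPa.
γ' = 9.19 kN/m³; averaging over the depth B below the base, γ̄ = γ' + (d_w/B)(γ − γ') = 12.417 kN/m³.
c·N_c = 18.1 × 32.7 = 591.87 kPa
q·N_q = 45.5 × 20.6 = 937.3 kPa
0.5·γ·B·N_γ = 0.5 × 12.417 × 2.01 × 17.7 = 220.89 kPa
q_ult = 591.87 + 937.3 + 220.89 = 1750.1 kPa.
Gross allowable pressure q_all = 1750.1 / 2.5 = 700.02 kPa.
Allowable wall load = q_all × B = 700.02 × 2.01 = 1407 kN per metre run.

≈ 1410 kN/m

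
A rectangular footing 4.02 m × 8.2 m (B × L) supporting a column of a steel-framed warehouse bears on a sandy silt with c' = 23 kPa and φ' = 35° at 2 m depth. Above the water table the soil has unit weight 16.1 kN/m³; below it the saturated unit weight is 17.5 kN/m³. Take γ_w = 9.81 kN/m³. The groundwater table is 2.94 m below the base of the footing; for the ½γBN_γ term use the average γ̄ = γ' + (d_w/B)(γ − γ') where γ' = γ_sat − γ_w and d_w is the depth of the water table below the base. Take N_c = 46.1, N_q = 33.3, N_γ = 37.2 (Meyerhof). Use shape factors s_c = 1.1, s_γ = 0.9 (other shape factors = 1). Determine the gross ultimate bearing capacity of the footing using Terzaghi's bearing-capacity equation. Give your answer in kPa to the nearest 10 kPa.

q_ult ≈ 3170 kPa

Overburden at base level: q = 16.1 × 2 = 32.2 kPa.
The water table is 2.94 m below the base (< B = 4.02 m), so the ½γBN_γ term uses γ̄ = γ' + (d_w/B)(γ − γ') = 7.69 + (2.94/4.02)(16.1 − 7.69) = 13.841 kN/m³.
Cohesion term c·N_c·s_c = 23 × 46.1 × 1.1 = 1166.3 kPa; surcharge term q·N_q = 32.2 × 33.3 = 1072.3 kPa; self-weight term 0.5·γ·B·N_γ·s_γ = 0.5 × 13.841 × 4.02 × 37.2 × 0.9 = 931.4 kPa.
q_ult = 1166.3 + 1072.3 + 931.4 = 3170 kPa.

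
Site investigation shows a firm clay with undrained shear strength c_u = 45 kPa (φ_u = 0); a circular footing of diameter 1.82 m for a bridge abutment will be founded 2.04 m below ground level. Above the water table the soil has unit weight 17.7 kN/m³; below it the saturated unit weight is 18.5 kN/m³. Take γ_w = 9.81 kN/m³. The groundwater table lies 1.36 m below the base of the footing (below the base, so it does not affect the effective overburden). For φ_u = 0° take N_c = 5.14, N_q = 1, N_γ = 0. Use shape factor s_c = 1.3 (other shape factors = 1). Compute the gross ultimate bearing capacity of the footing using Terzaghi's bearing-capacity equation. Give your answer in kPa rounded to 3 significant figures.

q_ult ≈ 337 kPa

q = γ·D_f = 17.7 × 2.04 = 36.108 kPa.
c·N_c·s_c = 45 × 5.14 × 1.3 = 300.69 kPa
q·N_q = 36.108 × 1 = 36.108 kPa
q_ult = 300.69 + 36.108 = 336.8 kPa.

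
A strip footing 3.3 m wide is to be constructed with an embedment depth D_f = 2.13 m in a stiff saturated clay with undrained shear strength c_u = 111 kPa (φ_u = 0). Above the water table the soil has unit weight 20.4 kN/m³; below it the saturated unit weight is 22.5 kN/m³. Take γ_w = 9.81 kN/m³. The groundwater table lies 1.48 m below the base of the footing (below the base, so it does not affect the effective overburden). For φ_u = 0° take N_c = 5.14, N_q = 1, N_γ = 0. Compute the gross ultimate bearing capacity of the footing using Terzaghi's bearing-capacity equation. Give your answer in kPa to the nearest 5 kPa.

Overburden at base level: q = 20.4 × 2.13 = 43.452 kPa.
Cohesion term c·N_c = 111 × 5.14 = 570.54 kPa; surcharge term q·N_q = 43.452 × 1 = 43.452 kPa.
q_ult = 570.54 + 43.452 = 613.99 kPa.

q_ult ≈ 615 kPa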